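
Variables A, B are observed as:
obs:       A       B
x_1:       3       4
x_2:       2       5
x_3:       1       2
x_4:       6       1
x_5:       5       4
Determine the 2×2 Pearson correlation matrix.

Step 1 — column means:
  mean(A) = (3 + 2 + 1 + 6 + 5) / 5 = 17/5 = 3.4
  mean(B) = (4 + 5 + 2 + 1 + 4) / 5 = 16/5 = 3.2

Step 2 — sample variances and covariances s[i,j] = (1/(n-1)) · Σ_k (x_{k,i} - mean_i) · (x_{k,j} - mean_j), with n-1 = 4:
  s[A,A] = ((-0.4)·(-0.4) + (-1.4)·(-1.4) + (-2.4)·(-2.4) + (2.6)·(2.6) + (1.6)·(1.6)) / 4 = 17.2/4 = 4.3
  s[A,B] = ((-0.4)·(0.8) + (-1.4)·(1.8) + (-2.4)·(-1.2) + (2.6)·(-2.2) + (1.6)·(0.8)) / 4 = -4.4/4 = -1.1
  s[B,B] = ((0.8)·(0.8) + (1.8)·(1.8) + (-1.2)·(-1.2) + (-2.2)·(-2.2) + (0.8)·(0.8)) / 4 = 10.8/4 = 2.7
  Sample standard deviations s_i = √(s[i,i]):
  s(A) = √(4.3) = 2.0736
  s(B) = √(2.7) = 1.6432

Step 3 — r_{ij} = s_{ij} / (s_i · s_j):
  r[A,A] = 1 (diagonal).
  r[A,B] = -1.1 / (2.0736 · 1.6432) = -1.1 / 3.4073 = -0.3228
  r[B,B] = 1 (diagonal).

R is symmetric with unit diagonal. Assembling:

R = [[1, -0.3228],
 [-0.3228, 1]]


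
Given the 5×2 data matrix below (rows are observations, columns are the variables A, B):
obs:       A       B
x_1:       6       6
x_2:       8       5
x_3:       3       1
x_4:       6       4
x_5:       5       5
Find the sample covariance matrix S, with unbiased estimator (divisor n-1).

Step 1 — column means:
  mean(A) = (6 + 8 + 3 + 6 + 5) / 5 = 28/5 = 5.6
  mean(B) = (6 + 5 + 1 + 4 + 5) / 5 = 21/5 = 4.2

Step 2 — sample covariance S[i,j] = (1/(n-1)) · Σ_k (x_{k,i} - mean_i) · (x_{k,j} - mean_j), with n-1 = 4.
  S[A,A] = ((0.4)·(0.4) + (2.4)·(2.4) + (-2.6)·(-2.6) + (0.4)·(0.4) + (-0.6)·(-0.6)) / 4 = 13.2/4 = 3.3
  S[A,B] = ((0.4)·(1.8) + (2.4)·(0.8) + (-2.6)·(-3.2) + (0.4)·(-0.2) + (-0.6)·(0.8)) / 4 = 10.4/4 = 2.6
  S[B,B] = ((1.8)·(1.8) + (0.8)·(0.8) + (-3.2)·(-3.2) + (-0.2)·(-0.2) + (0.8)·(0.8)) / 4 = 14.8/4 = 3.7

S is symmetric (S[j,i] = S[i,j]). Assembling:

S = [[3.3, 2.6],
 [2.6, 3.7]]


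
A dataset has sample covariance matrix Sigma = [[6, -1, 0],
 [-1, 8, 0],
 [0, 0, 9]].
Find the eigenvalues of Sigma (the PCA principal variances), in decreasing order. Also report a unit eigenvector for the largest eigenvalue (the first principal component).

Step 1 — characteristic polynomial p(λ) = det(λI - Sigma) = λ³ - tr·λ² + c_1·λ - det, where tr = trace, c_1 = sum of the principal 2×2 minors, det = det(Sigma):
  tr = 6 + 8 + 9 = 23,
  c_1 = (6·8 - (-1)²) + (6·9 - (0)²) + (8·9 - (0)²) = 47 + 54 + 72 = 173,
  det = 6·(8·9 - (0)²) - (-1)·((-1)·9 - (0)·(0)) + (0)·((-1)·(0) - 8·(0)) = 6·(72) - (-1)·(-9) + (0)·(0) = 423.
  So p(λ) = λ³ - 23λ² + 173λ - 423.
Step 2 — look for an integer root (rational root theorem: any rational root is an integer divisor of 423). Testing λ = 9:
  p(9) = 729 - 1863 + 1557 - 423 = 0  ✓
  Dividing out (λ - 9): p(λ) = (λ - 9)(λ² - 14λ + 47).
Step 3 — remaining eigenvalues from the quadratic λ² - 14λ + 47 = 0:
  Δ = 14² - 4·47 = 196 - 188 = 8,  λ = (14 ± √8)/2 = (14 ± 2.8284)/2 ≈ 8.4142 or 5.5858.
  Sorted: λ_1 = 9,  λ_2 = 8.4142,  λ_3 = 5.5858  (check: sum = 23 = tr ✓).

Step 4 — unit eigenvector for λ_1 = 9: v spans the null space of (Sigma - λ_1 I), whose rows are
  r_1 = (-3, -1, 0),  r_2 = (-1, -1, 0),  r_3 = (0, 0, 0).
  v is orthogonal to every row, so take v ∝ r_1 × r_2 = ((-1)·(0) - (0)·(-1), (0)·(-1) - (-3)·(0), (-3)·(-1) - (-1)·(-1)) = (0, 0, 2).
  Rescale (divide by 2): u = (0, 0, 1).
  ||u|| = √((0)² + (0)² + (1)²) = √(1) = 1,  v_1 = u/||u|| ≈ (0, 0, 1) (||v_1|| = 1).

λ_1 = 9,  λ_2 = 8.4142,  λ_3 = 5.5858;  v_1 ≈ (0, 0, 1)


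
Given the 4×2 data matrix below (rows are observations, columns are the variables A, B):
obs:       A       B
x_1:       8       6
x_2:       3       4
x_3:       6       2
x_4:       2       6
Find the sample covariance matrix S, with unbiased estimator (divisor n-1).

Step 1 — column means:
  mean(A) = (8 + 3 + 6 + 2) / 4 = 19/4 = 4.75
  mean(B) = (6 + 4 + 2 + 6) / 4 = 18/4 = 4.5

Step 2 — sample covariance S[i,j] = (1/(n-1)) · Σ_k (x_{k,i} - mean_i) · (x_{k,j} - mean_j), with n-1 = 3.
  S[A,A] = ((3.25)·(3.25) + (-1.75)·(-1.75) + (1.25)·(1.25) + (-2.75)·(-2.75)) / 3 = 22.75/3 = 7.5833
  S[A,B] = ((3.25)·(1.5) + (-1.75)·(-0.5) + (1.25)·(-2.5) + (-2.75)·(1.5)) / 3 = -1.5/3 = -0.5
  S[B,B] = ((1.5)·(1.5) + (-0.5)·(-0.5) + (-2.5)·(-2.5) + (1.5)·(1.5)) / 3 = 11/3 = 3.6667

S is symmetric (S[j,i] = S[i,j]). Assembling:

S = [[7.5833, -0.5],
 [-0.5, 3.6667]]


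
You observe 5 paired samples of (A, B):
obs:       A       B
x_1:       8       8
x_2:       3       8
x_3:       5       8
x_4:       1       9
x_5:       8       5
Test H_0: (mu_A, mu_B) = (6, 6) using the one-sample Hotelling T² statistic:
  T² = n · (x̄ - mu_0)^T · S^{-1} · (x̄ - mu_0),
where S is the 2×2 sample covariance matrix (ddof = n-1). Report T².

Step 1 — sample mean vector:
  mean(A) = (8 + 3 + 5 + 1 + 8) / 5 = 25/5 = 5
  mean(B) = (8 + 8 + 8 + 9 + 5) / 5 = 38/5 = 7.6
  x̄ = (5, 7.6),  deviation x̄ - mu_0 = (5, 7.6) - (6, 6) = (-1, 1.6).

Step 2 — sample covariance matrix, S[i,j] = (1/(n-1)) · Σ_k (x_{k,i} - mean_i) · (x_{k,j} - mean_j), divisor n-1 = 4:
  S[A,A] = ((3)·(3) + (-2)·(-2) + (0)·(0) + (-4)·(-4) + (3)·(3)) / 4 = 38/4 = 9.5
  S[A,B] = ((3)·(0.4) + (-2)·(0.4) + (0)·(0.4) + (-4)·(1.4) + (3)·(-2.6)) / 4 = -13/4 = -3.25
  S[B,B] = ((0.4)·(0.4) + (0.4)·(0.4) + (0.4)·(0.4) + (1.4)·(1.4) + (-2.6)·(-2.6)) / 4 = 9.2/4 = 2.3
  S = [[9.5, -3.25],
 [-3.25, 2.3]].

Step 3 — invert S. det(S) = 9.5·2.3 - (-3.25)² = 11.2875.
  S^{-1} = (1/det) · [[d, -b], [-b, a]] = [[0.2038, 0.2879],
 [0.2879, 0.8416]].

Step 4 — quadratic form (x̄ - mu_0)^T · S^{-1} · (x̄ - mu_0):
  S^{-1} · (x̄ - mu_0) = (0.2569, 1.0587),
  (x̄ - mu_0)^T · [...] = (-1)·(0.2569) + (1.6)·(1.0587) = 1.437.

Step 5 — scale by n: T² = 5 · 1.437 = 7.1849.

T² ≈ 7.1849


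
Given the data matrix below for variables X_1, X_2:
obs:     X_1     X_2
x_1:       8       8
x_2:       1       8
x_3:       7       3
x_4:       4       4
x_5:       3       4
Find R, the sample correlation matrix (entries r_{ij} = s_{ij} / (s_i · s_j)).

Step 1 — column means:
  mean(X_1) = (8 + 1 + 7 + 4 + 3) / 5 = 23/5 = 4.6
  mean(X_2) = (8 + 8 + 3 + 4 + 4) / 5 = 27/5 = 5.4

Step 2 — sample variances and covariances s[i,j] = (1/(n-1)) · Σ_k (x_{k,i} - mean_i) · (x_{k,j} - mean_j), with n-1 = 4:
  s[X_1,X_1] = ((3.4)·(3.4) + (-3.6)·(-3.6) + (2.4)·(2.4) + (-0.6)·(-0.6) + (-1.6)·(-1.6)) / 4 = 33.2/4 = 8.3
  s[X_1,X_2] = ((3.4)·(2.6) + (-3.6)·(2.6) + (2.4)·(-2.4) + (-0.6)·(-1.4) + (-1.6)·(-1.4)) / 4 = -3.2/4 = -0.8
  s[X_2,X_2] = ((2.6)·(2.6) + (2.6)·(2.6) + (-2.4)·(-2.4) + (-1.4)·(-1.4) + (-1.4)·(-1.4)) / 4 = 23.2/4 = 5.8
  Sample standard deviations s_i = √(s[i,i]):
  s(X_1) = √(8.3) = 2.881
  s(X_2) = √(5.8) = 2.4083

Step 3 — r_{ij} = s_{ij} / (s_i · s_j):
  r[X_1,X_1] = 1 (diagonal).
  r[X_1,X_2] = -0.8 / (2.881 · 2.4083) = -0.8 / 6.9383 = -0.1153
  r[X_2,X_2] = 1 (diagonal).

R is symmetric with unit diagonal. Assembling:

R = [[1, -0.1153],
 [-0.1153, 1]]


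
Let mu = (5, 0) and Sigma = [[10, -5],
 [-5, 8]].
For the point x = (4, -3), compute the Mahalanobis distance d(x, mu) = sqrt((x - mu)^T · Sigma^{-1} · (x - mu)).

Step 1 — centre the observation: (x - mu) = (-1, -3).

Step 2 — invert Sigma. det(Sigma) = 10·8 - (-5)² = 55.
  Sigma^{-1} = (1/det) · [[d, -b], [-b, a]] = [[0.1455, 0.0909],
 [0.0909, 0.1818]].

Step 3 — form the quadratic (x - mu)^T · Sigma^{-1} · (x - mu):
  Sigma^{-1} · (x - mu) = (-0.4182, -0.6364).
  (x - mu)^T · [Sigma^{-1} · (x - mu)] = (-1)·(-0.4182) + (-3)·(-0.6364) = 2.3273.

Step 4 — take square root: d = √(2.3273) ≈ 1.5255.

d(x, mu) = √(2.3273) ≈ 1.5255


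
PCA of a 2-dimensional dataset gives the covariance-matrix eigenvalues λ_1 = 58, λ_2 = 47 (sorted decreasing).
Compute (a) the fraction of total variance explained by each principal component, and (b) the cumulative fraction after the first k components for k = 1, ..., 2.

Step 1 — total variance = trace(Sigma) = Σ λ_i = 58 + 47 = 105.

Step 2 — fraction explained by component i = λ_i / Σ λ:
  PC1: 58/105 = 0.5524
  PC2: 47/105 = 0.4476

Step 3 — cumulative fraction after k components = (λ_1 + ... + λ_k) / Σ λ:
  k = 1: 58/105 = 0.5524
  k = 2: (58 + 47)/105 = 105/105 = 1

Summary (fraction, with percent):

explained: PC1 0.5524 (55.24%), PC2 0.4476 (44.76%);  cumulative: 0.5524, 1


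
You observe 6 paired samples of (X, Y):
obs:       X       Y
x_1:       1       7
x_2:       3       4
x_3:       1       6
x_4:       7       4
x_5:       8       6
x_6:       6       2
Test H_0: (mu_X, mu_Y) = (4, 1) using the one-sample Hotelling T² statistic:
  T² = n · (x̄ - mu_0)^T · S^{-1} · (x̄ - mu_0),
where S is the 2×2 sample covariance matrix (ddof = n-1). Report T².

Step 1 — sample mean vector:
  mean(X) = (1 + 3 + 1 + 7 + 8 + 6) / 6 = 26/6 = 4.3333
  mean(Y) = (7 + 4 + 6 + 4 + 6 + 2) / 6 = 29/6 = 4.8333
  x̄ = (4.3333, 4.8333),  deviation x̄ - mu_0 = (4.3333, 4.8333) - (4, 1) = (0.3333, 3.8333).

Step 2 — sample covariance matrix, S[i,j] = (1/(n-1)) · Σ_k (x_{k,i} - mean_i) · (x_{k,j} - mean_j), divisor n-1 = 5:
  S[X,X] = ((-3.3333)·(-3.3333) + (-1.3333)·(-1.3333) + (-3.3333)·(-3.3333) + (2.6667)·(2.6667) + (3.6667)·(3.6667) + (1.6667)·(1.6667)) / 5 = 47.3333/5 = 9.4667
  S[X,Y] = ((-3.3333)·(2.1667) + (-1.3333)·(-0.8333) + (-3.3333)·(1.1667) + (2.6667)·(-0.8333) + (3.6667)·(1.1667) + (1.6667)·(-2.8333)) / 5 = -12.6667/5 = -2.5333
  S[Y,Y] = ((2.1667)·(2.1667) + (-0.8333)·(-0.8333) + (1.1667)·(1.1667) + (-0.8333)·(-0.8333) + (1.1667)·(1.1667) + (-2.8333)·(-2.8333)) / 5 = 16.8333/5 = 3.3667
  S = [[9.4667, -2.5333],
 [-2.5333, 3.3667]].

Step 3 — invert S. det(S) = 9.4667·3.3667 - (-2.5333)² = 25.4533.
  S^{-1} = (1/det) · [[d, -b], [-b, a]] = [[0.1323, 0.0995],
 [0.0995, 0.3719]].

Step 4 — quadratic form (x̄ - mu_0)^T · S^{-1} · (x̄ - mu_0):
  S^{-1} · (x̄ - mu_0) = (0.4256, 1.4589),
  (x̄ - mu_0)^T · [...] = (0.3333)·(0.4256) + (3.8333)·(1.4589) = 5.7342.

Step 5 — scale by n: T² = 6 · 5.7342 = 34.4054.

T² ≈ 34.4054


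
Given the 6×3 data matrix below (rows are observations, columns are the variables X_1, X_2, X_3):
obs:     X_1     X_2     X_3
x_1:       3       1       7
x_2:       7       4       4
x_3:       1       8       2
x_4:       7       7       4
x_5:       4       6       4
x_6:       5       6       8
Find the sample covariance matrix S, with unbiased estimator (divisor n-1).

Step 1 — column means:
  mean(X_1) = (3 + 7 + 1 + 7 + 4 + 5) / 6 = 27/6 = 4.5
  mean(X_2) = (1 + 4 + 8 + 7 + 6 + 6) / 6 = 32/6 = 5.3333
  mean(X_3) = (7 + 4 + 2 + 4 + 4 + 8) / 6 = 29/6 = 4.8333

Step 2 — sample covariance S[i,j] = (1/(n-1)) · Σ_k (x_{k,i} - mean_i) · (x_{k,j} - mean_j), with n-1 = 5.
  S[X_1,X_1] = ((-1.5)·(-1.5) + (2.5)·(2.5) + (-3.5)·(-3.5) + (2.5)·(2.5) + (-0.5)·(-0.5) + (0.5)·(0.5)) / 5 = 27.5/5 = 5.5
  S[X_1,X_2] = ((-1.5)·(-4.3333) + (2.5)·(-1.3333) + (-3.5)·(2.6667) + (2.5)·(1.6667) + (-0.5)·(0.6667) + (0.5)·(0.6667)) / 5 = -2/5 = -0.4
  S[X_1,X_3] = ((-1.5)·(2.1667) + (2.5)·(-0.8333) + (-3.5)·(-2.8333) + (2.5)·(-0.8333) + (-0.5)·(-0.8333) + (0.5)·(3.1667)) / 5 = 4.5/5 = 0.9
  S[X_2,X_2] = ((-4.3333)·(-4.3333) + (-1.3333)·(-1.3333) + (2.6667)·(2.6667) + (1.6667)·(1.6667) + (0.6667)·(0.6667) + (0.6667)·(0.6667)) / 5 = 31.3333/5 = 6.2667
  S[X_2,X_3] = ((-4.3333)·(2.1667) + (-1.3333)·(-0.8333) + (2.6667)·(-2.8333) + (1.6667)·(-0.8333) + (0.6667)·(-0.8333) + (0.6667)·(3.1667)) / 5 = -15.6667/5 = -3.1333
  S[X_3,X_3] = ((2.1667)·(2.1667) + (-0.8333)·(-0.8333) + (-2.8333)·(-2.8333) + (-0.8333)·(-0.8333) + (-0.8333)·(-0.8333) + (3.1667)·(3.1667)) / 5 = 24.8333/5 = 4.9667

S is symmetric (S[j,i] = S[i,j]). Assembling:

S = [[5.5, -0.4, 0.9],
 [-0.4, 6.2667, -3.1333],
 [0.9, -3.1333, 4.9667]]


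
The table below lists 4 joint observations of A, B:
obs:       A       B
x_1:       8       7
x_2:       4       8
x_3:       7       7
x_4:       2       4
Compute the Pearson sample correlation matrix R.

Step 1 — column means:
  mean(A) = (8 + 4 + 7 + 2) / 4 = 21/4 = 5.25
  mean(B) = (7 + 8 + 7 + 4) / 4 = 26/4 = 6.5

Step 2 — sample variances and covariances s[i,j] = (1/(n-1)) · Σ_k (x_{k,i} - mean_i) · (x_{k,j} - mean_j), with n-1 = 3:
  s[A,A] = ((2.75)·(2.75) + (-1.25)·(-1.25) + (1.75)·(1.75) + (-3.25)·(-3.25)) / 3 = 22.75/3 = 7.5833
  s[A,B] = ((2.75)·(0.5) + (-1.25)·(1.5) + (1.75)·(0.5) + (-3.25)·(-2.5)) / 3 = 8.5/3 = 2.8333
  s[B,B] = ((0.5)·(0.5) + (1.5)·(1.5) + (0.5)·(0.5) + (-2.5)·(-2.5)) / 3 = 9/3 = 3
  Sample standard deviations s_i = √(s[i,i]):
  s(A) = √(7.5833) = 2.7538
  s(B) = √(3) = 1.7321

Step 3 — r_{ij} = s_{ij} / (s_i · s_j):
  r[A,A] = 1 (diagonal).
  r[A,B] = 2.8333 / (2.7538 · 1.7321) = 2.8333 / 4.7697 = 0.594
  r[B,B] = 1 (diagonal).

R is symmetric with unit diagonal. Assembling:

R = [[1, 0.594],
 [0.594, 1]]


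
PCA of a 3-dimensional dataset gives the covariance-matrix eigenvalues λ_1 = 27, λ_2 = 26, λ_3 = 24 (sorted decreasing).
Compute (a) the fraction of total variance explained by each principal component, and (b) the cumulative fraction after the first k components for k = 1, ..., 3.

Step 1 — total variance = trace(Sigma) = Σ λ_i = 27 + 26 + 24 = 77.

Step 2 — fraction explained by component i = λ_i / Σ λ:
  PC1: 27/77 = 0.3506
  PC2: 26/77 = 0.3377
  PC3: 24/77 = 0.3117

Step 3 — cumulative fraction after k components = (λ_1 + ... + λ_k) / Σ λ:
  k = 1: 27/77 = 0.3506
  k = 2: (27 + 26)/77 = 53/77 = 0.6883
  k = 3: (27 + 26 + 24)/77 = 77/77 = 1

Summary (fraction, with percent):

explained: PC1 0.3506 (35.06%), PC2 0.3377 (33.77%), PC3 0.3117 (31.17%);  cumulative: 0.3506, 0.6883, 1


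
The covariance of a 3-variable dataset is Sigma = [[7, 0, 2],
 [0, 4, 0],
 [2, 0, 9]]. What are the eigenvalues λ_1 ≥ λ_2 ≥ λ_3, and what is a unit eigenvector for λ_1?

Step 1 — characteristic polynomial p(λ) = det(λI - Sigma) = λ³ - tr·λ² + c_1·λ - det, where tr = trace, c_1 = sum of the principal 2×2 minors, det = det(Sigma):
  tr = 7 + 4 + 9 = 20,
  c_1 = (7·4 - (0)²) + (7·9 - (2)²) + (4·9 - (0)²) = 28 + 59 + 36 = 123,
  det = 7·(4·9 - (0)²) - (0)·((0)·9 - (0)·(2)) + (2)·((0)·(0) - 4·(2)) = 7·(36) - (0)·(0) + (2)·(-8) = 236.
  So p(λ) = λ³ - 20λ² + 123λ - 236.
Step 2 — look for an integer root (rational root theorem: any rational root is an integer divisor of 236). Testing λ = 4:
  p(4) = 64 - 320 + 492 - 236 = 0  ✓
  Dividing out (λ - 4): p(λ) = (λ - 4)(λ² - 16λ + 59).
Step 3 — remaining eigenvalues from the quadratic λ² - 16λ + 59 = 0:
  Δ = 16² - 4·59 = 256 - 236 = 20,  λ = (16 ± √20)/2 = (16 ± 4.4721)/2 ≈ 10.2361 or 5.7639.
  Sorted: λ_1 = 10.2361,  λ_2 = 5.7639,  λ_3 = 4  (check: sum = 20 = tr ✓).

Step 4 — unit eigenvector for λ_1 ≈ 10.2361: v spans the null space of (Sigma - λ_1 I), whose rows are
  r_1 = (-3.2361, 0, 2),  r_2 = (0, -6.2361, 0),  r_3 = (2, 0, -1.2361).
  v is orthogonal to every row, so take v ∝ r_1 × r_2 = ((0)·(0) - (2)·(-6.2361), (2)·(0) - (-3.2361)·(0), (-3.2361)·(-6.2361) - (0)·(0)) ≈ (12.4721, 0, 20.1803).
  Let u = (12.4721, 0, 20.1803).
  ||u|| = √((12.4721)² + (0)² + (20.1803)²) = √(562.8003) ≈ 23.7234,  v_1 = u/||u|| ≈ (0.5257, 0, 0.8507) (||v_1|| = 1).

λ_1 = 10.2361,  λ_2 = 5.7639,  λ_3 = 4;  v_1 ≈ (0.5257, 0, 0.8507)


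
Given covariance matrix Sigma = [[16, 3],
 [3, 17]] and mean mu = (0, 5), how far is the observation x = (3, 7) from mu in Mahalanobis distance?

Step 1 — centre the observation: (x - mu) = (3, 2).

Step 2 — invert Sigma. det(Sigma) = 16·17 - (3)² = 263.
  Sigma^{-1} = (1/det) · [[d, -b], [-b, a]] = [[0.0646, -0.0114],
 [-0.0114, 0.0608]].

Step 3 — form the quadratic (x - mu)^T · Sigma^{-1} · (x - mu):
  Sigma^{-1} · (x - mu) = (0.1711, 0.0875).
  (x - mu)^T · [Sigma^{-1} · (x - mu)] = (3)·(0.1711) + (2)·(0.0875) = 0.6882.

Step 4 — take square root: d = √(0.6882) ≈ 0.8296.

d(x, mu) = √(0.6882) ≈ 0.8296


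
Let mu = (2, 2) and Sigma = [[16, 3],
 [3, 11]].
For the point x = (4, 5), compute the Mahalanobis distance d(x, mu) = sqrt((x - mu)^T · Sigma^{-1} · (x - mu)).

Step 1 — centre the observation: (x - mu) = (2, 3).

Step 2 — invert Sigma. det(Sigma) = 16·11 - (3)² = 167.
  Sigma^{-1} = (1/det) · [[d, -b], [-b, a]] = [[0.0659, -0.018],
 [-0.018, 0.0958]].

Step 3 — form the quadratic (x - mu)^T · Sigma^{-1} · (x - mu):
  Sigma^{-1} · (x - mu) = (0.0778, 0.2515).
  (x - mu)^T · [Sigma^{-1} · (x - mu)] = (2)·(0.0778) + (3)·(0.2515) = 0.9102.

Step 4 — take square root: d = √(0.9102) ≈ 0.954.

d(x, mu) = √(0.9102) ≈ 0.954


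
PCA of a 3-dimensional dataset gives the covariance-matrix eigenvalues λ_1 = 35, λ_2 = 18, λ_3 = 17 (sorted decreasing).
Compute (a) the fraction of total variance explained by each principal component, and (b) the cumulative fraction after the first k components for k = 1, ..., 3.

Step 1 — total variance = trace(Sigma) = Σ λ_i = 35 + 18 + 17 = 70.

Step 2 — fraction explained by component i = λ_i / Σ λ:
  PC1: 35/70 = 0.5
  PC2: 18/70 = 0.2571
  PC3: 17/70 = 0.2429

Step 3 — cumulative fraction after k components = (λ_1 + ... + λ_k) / Σ λ:
  k = 1: 35/70 = 0.5
  k = 2: (35 + 18)/70 = 53/70 = 0.7571
  k = 3: (35 + 18 + 17)/70 = 70/70 = 1

Summary (fraction, with percent):

explained: PC1 0.5 (50%), PC2 0.2571 (25.71%), PC3 0.2429 (24.29%);  cumulative: 0.5, 0.7571, 1


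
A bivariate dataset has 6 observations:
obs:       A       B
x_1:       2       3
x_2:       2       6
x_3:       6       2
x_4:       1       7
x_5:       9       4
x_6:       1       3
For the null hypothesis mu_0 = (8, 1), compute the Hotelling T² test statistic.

Step 1 — sample mean vector:
  mean(A) = (2 + 2 + 6 + 1 + 9 + 1) / 6 = 21/6 = 3.5
  mean(B) = (3 + 6 + 2 + 7 + 4 + 3) / 6 = 25/6 = 4.1667
  x̄ = (3.5, 4.1667),  deviation x̄ - mu_0 = (3.5, 4.1667) - (8, 1) = (-4.5, 3.1667).

Step 2 — sample covariance matrix, S[i,j] = (1/(n-1)) · Σ_k (x_{k,i} - mean_i) · (x_{k,j} - mean_j), divisor n-1 = 5:
  S[A,A] = ((-1.5)·(-1.5) + (-1.5)·(-1.5) + (2.5)·(2.5) + (-2.5)·(-2.5) + (5.5)·(5.5) + (-2.5)·(-2.5)) / 5 = 53.5/5 = 10.7
  S[A,B] = ((-1.5)·(-1.1667) + (-1.5)·(1.8333) + (2.5)·(-2.1667) + (-2.5)·(2.8333) + (5.5)·(-0.1667) + (-2.5)·(-1.1667)) / 5 = -11.5/5 = -2.3
  S[B,B] = ((-1.1667)·(-1.1667) + (1.8333)·(1.8333) + (-2.1667)·(-2.1667) + (2.8333)·(2.8333) + (-0.1667)·(-0.1667) + (-1.1667)·(-1.1667)) / 5 = 18.8333/5 = 3.7667
  S = [[10.7, -2.3],
 [-2.3, 3.7667]].

Step 3 — invert S. det(S) = 10.7·3.7667 - (-2.3)² = 35.0133.
  S^{-1} = (1/det) · [[d, -b], [-b, a]] = [[0.1076, 0.0657],
 [0.0657, 0.3056]].

Step 4 — quadratic form (x̄ - mu_0)^T · S^{-1} · (x̄ - mu_0):
  S^{-1} · (x̄ - mu_0) = (-0.2761, 0.6721),
  (x̄ - mu_0)^T · [...] = (-4.5)·(-0.2761) + (3.1667)·(0.6721) = 3.3708.

Step 5 — scale by n: T² = 6 · 3.3708 = 20.2247.

T² ≈ 20.2247


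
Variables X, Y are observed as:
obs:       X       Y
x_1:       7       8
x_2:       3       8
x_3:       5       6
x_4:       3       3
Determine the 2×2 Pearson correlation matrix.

Step 1 — column means:
  mean(X) = (7 + 3 + 5 + 3) / 4 = 18/4 = 4.5
  mean(Y) = (8 + 8 + 6 + 3) / 4 = 25/4 = 6.25

Step 2 — sample variances and covariances s[i,j] = (1/(n-1)) · Σ_k (x_{k,i} - mean_i) · (x_{k,j} - mean_j), with n-1 = 3:
  s[X,X] = ((2.5)·(2.5) + (-1.5)·(-1.5) + (0.5)·(0.5) + (-1.5)·(-1.5)) / 3 = 11/3 = 3.6667
  s[X,Y] = ((2.5)·(1.75) + (-1.5)·(1.75) + (0.5)·(-0.25) + (-1.5)·(-3.25)) / 3 = 6.5/3 = 2.1667
  s[Y,Y] = ((1.75)·(1.75) + (1.75)·(1.75) + (-0.25)·(-0.25) + (-3.25)·(-3.25)) / 3 = 16.75/3 = 5.5833
  Sample standard deviations s_i = √(s[i,i]):
  s(X) = √(3.6667) = 1.9149
  s(Y) = √(5.5833) = 2.3629

Step 3 — r_{ij} = s_{ij} / (s_i · s_j):
  r[X,X] = 1 (diagonal).
  r[X,Y] = 2.1667 / (1.9149 · 2.3629) = 2.1667 / 4.5246 = 0.4789
  r[Y,Y] = 1 (diagonal).

R is symmetric with unit diagonal. Assembling:

R = [[1, 0.4789],
 [0.4789, 1]]


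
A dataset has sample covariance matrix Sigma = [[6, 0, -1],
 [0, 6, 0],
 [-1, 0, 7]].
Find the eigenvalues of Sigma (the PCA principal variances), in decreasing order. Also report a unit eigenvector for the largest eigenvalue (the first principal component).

Step 1 — characteristic polynomial p(λ) = det(λI - Sigma) = λ³ - tr·λ² + c_1·λ - det, where tr = trace, c_1 = sum of the principal 2×2 minors, det = det(Sigma):
  tr = 6 + 6 + 7 = 19,
  c_1 = (6·6 - (0)²) + (6·7 - (-1)²) + (6·7 - (0)²) = 36 + 41 + 42 = 119,
  det = 6·(6·7 - (0)²) - (0)·((0)·7 - (0)·(-1)) + (-1)·((0)·(0) - 6·(-1)) = 6·(42) - (0)·(0) + (-1)·(6) = 246.
  So p(λ) = λ³ - 19λ² + 119λ - 246.
Step 2 — look for an integer root (rational root theorem: any rational root is an integer divisor of 246). Testing λ = 6:
  p(6) = 216 - 684 + 714 - 246 = 0  ✓
  Dividing out (λ - 6): p(λ) = (λ - 6)(λ² - 13λ + 41).
Step 3 — remaining eigenvalues from the quadratic λ² - 13λ + 41 = 0:
  Δ = 13² - 4·41 = 169 - 164 = 5,  λ = (13 ± √5)/2 = (13 ± 2.2361)/2 ≈ 7.618 or 5.382.
  Sorted: λ_1 = 7.618,  λ_2 = 6,  λ_3 = 5.382  (check: sum = 19 = tr ✓).

Step 4 — unit eigenvector for λ_1 ≈ 7.618: v spans the null space of (Sigma - λ_1 I), whose rows are
  r_1 = (-1.618, 0, -1),  r_2 = (0, -1.618, 0),  r_3 = (-1, 0, -0.618).
  v is orthogonal to every row, so take v ∝ r_1 × r_2 = ((0)·(0) - (-1)·(-1.618), (-1)·(0) - (-1.618)·(0), (-1.618)·(-1.618) - (0)·(0)) ≈ (-1.618, 0, 2.618).
  Rescale (multiply by -1 so the first nonzero entry is positive): u = (1.618, 0, -2.618).
  ||u|| = √((1.618)² + (0)² + (-2.618)²) = √(9.4721) ≈ 3.0777,  v_1 = u/||u|| ≈ (0.5257, 0, -0.8507) (||v_1|| = 1).

λ_1 = 7.618,  λ_2 = 6,  λ_3 = 5.382;  v_1 ≈ (0.5257, 0, -0.8507)


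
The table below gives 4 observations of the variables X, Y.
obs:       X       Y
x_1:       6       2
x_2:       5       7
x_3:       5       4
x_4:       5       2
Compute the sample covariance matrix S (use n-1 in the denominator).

Step 1 — column means:
  mean(X) = (6 + 5 + 5 + 5) / 4 = 21/4 = 5.25
  mean(Y) = (2 + 7 + 4 + 2) / 4 = 15/4 = 3.75

Step 2 — sample covariance S[i,j] = (1/(n-1)) · Σ_k (x_{k,i} - mean_i) · (x_{k,j} - mean_j), with n-1 = 3.
  S[X,X] = ((0.75)·(0.75) + (-0.25)·(-0.25) + (-0.25)·(-0.25) + (-0.25)·(-0.25)) / 3 = 0.75/3 = 0.25
  S[X,Y] = ((0.75)·(-1.75) + (-0.25)·(3.25) + (-0.25)·(0.25) + (-0.25)·(-1.75)) / 3 = -1.75/3 = -0.5833
  S[Y,Y] = ((-1.75)·(-1.75) + (3.25)·(3.25) + (0.25)·(0.25) + (-1.75)·(-1.75)) / 3 = 16.75/3 = 5.5833

S is symmetric (S[j,i] = S[i,j]). Assembling:

S = [[0.25, -0.5833],
 [-0.5833, 5.5833]]


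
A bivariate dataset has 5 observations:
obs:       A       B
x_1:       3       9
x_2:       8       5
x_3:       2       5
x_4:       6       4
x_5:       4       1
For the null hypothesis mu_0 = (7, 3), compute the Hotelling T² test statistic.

Step 1 — sample mean vector:
  mean(A) = (3 + 8 + 2 + 6 + 4) / 5 = 23/5 = 4.6
  mean(B) = (9 + 5 + 5 + 4 + 1) / 5 = 24/5 = 4.8
  x̄ = (4.6, 4.8),  deviation x̄ - mu_0 = (4.6, 4.8) - (7, 3) = (-2.4, 1.8).

Step 2 — sample covariance matrix, S[i,j] = (1/(n-1)) · Σ_k (x_{k,i} - mean_i) · (x_{k,j} - mean_j), divisor n-1 = 4:
  S[A,A] = ((-1.6)·(-1.6) + (3.4)·(3.4) + (-2.6)·(-2.6) + (1.4)·(1.4) + (-0.6)·(-0.6)) / 4 = 23.2/4 = 5.8
  S[A,B] = ((-1.6)·(4.2) + (3.4)·(0.2) + (-2.6)·(0.2) + (1.4)·(-0.8) + (-0.6)·(-3.8)) / 4 = -5.4/4 = -1.35
  S[B,B] = ((4.2)·(4.2) + (0.2)·(0.2) + (0.2)·(0.2) + (-0.8)·(-0.8) + (-3.8)·(-3.8)) / 4 = 32.8/4 = 8.2
  S = [[5.8, -1.35],
 [-1.35, 8.2]].

Step 3 — invert S. det(S) = 5.8·8.2 - (-1.35)² = 45.7375.
  S^{-1} = (1/det) · [[d, -b], [-b, a]] = [[0.1793, 0.0295],
 [0.0295, 0.1268]].

Step 4 — quadratic form (x̄ - mu_0)^T · S^{-1} · (x̄ - mu_0):
  S^{-1} · (x̄ - mu_0) = (-0.3772, 0.1574),
  (x̄ - mu_0)^T · [...] = (-2.4)·(-0.3772) + (1.8)·(0.1574) = 1.1885.

Step 5 — scale by n: T² = 5 · 1.1885 = 5.9426.

T² ≈ 5.9426


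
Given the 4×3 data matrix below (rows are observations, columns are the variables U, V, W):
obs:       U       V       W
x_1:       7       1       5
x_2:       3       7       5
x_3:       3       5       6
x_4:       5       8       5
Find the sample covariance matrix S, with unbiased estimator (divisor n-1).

Step 1 — column means:
  mean(U) = (7 + 3 + 3 + 5) / 4 = 18/4 = 4.5
  mean(V) = (1 + 7 + 5 + 8) / 4 = 21/4 = 5.25
  mean(W) = (5 + 5 + 6 + 5) / 4 = 21/4 = 5.25

Step 2 — sample covariance S[i,j] = (1/(n-1)) · Σ_k (x_{k,i} - mean_i) · (x_{k,j} - mean_j), with n-1 = 3.
  S[U,U] = ((2.5)·(2.5) + (-1.5)·(-1.5) + (-1.5)·(-1.5) + (0.5)·(0.5)) / 3 = 11/3 = 3.6667
  S[U,V] = ((2.5)·(-4.25) + (-1.5)·(1.75) + (-1.5)·(-0.25) + (0.5)·(2.75)) / 3 = -11.5/3 = -3.8333
  S[U,W] = ((2.5)·(-0.25) + (-1.5)·(-0.25) + (-1.5)·(0.75) + (0.5)·(-0.25)) / 3 = -1.5/3 = -0.5
  S[V,V] = ((-4.25)·(-4.25) + (1.75)·(1.75) + (-0.25)·(-0.25) + (2.75)·(2.75)) / 3 = 28.75/3 = 9.5833
  S[V,W] = ((-4.25)·(-0.25) + (1.75)·(-0.25) + (-0.25)·(0.75) + (2.75)·(-0.25)) / 3 = -0.25/3 = -0.0833
  S[W,W] = ((-0.25)·(-0.25) + (-0.25)·(-0.25) + (0.75)·(0.75) + (-0.25)·(-0.25)) / 3 = 0.75/3 = 0.25

S is symmetric (S[j,i] = S[i,j]). Assembling:

S = [[3.6667, -3.8333, -0.5],
 [-3.8333, 9.5833, -0.0833],
 [-0.5, -0.0833, 0.25]]


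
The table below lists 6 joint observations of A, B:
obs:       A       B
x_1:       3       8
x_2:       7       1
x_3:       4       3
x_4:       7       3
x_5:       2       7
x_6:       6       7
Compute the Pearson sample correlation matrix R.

Step 1 — column means:
  mean(A) = (3 + 7 + 4 + 7 + 2 + 6) / 6 = 29/6 = 4.8333
  mean(B) = (8 + 1 + 3 + 3 + 7 + 7) / 6 = 29/6 = 4.8333

Step 2 — sample variances and covariances s[i,j] = (1/(n-1)) · Σ_k (x_{k,i} - mean_i) · (x_{k,j} - mean_j), with n-1 = 5:
  s[A,A] = ((-1.8333)·(-1.8333) + (2.1667)·(2.1667) + (-0.8333)·(-0.8333) + (2.1667)·(2.1667) + (-2.8333)·(-2.8333) + (1.1667)·(1.1667)) / 5 = 22.8333/5 = 4.5667
  s[A,B] = ((-1.8333)·(3.1667) + (2.1667)·(-3.8333) + (-0.8333)·(-1.8333) + (2.1667)·(-1.8333) + (-2.8333)·(2.1667) + (1.1667)·(2.1667)) / 5 = -20.1667/5 = -4.0333
  s[B,B] = ((3.1667)·(3.1667) + (-3.8333)·(-3.8333) + (-1.8333)·(-1.8333) + (-1.8333)·(-1.8333) + (2.1667)·(2.1667) + (2.1667)·(2.1667)) / 5 = 40.8333/5 = 8.1667
  Sample standard deviations s_i = √(s[i,i]):
  s(A) = √(4.5667) = 2.137
  s(B) = √(8.1667) = 2.8577

Step 3 — r_{ij} = s_{ij} / (s_i · s_j):
  r[A,A] = 1 (diagonal).
  r[A,B] = -4.0333 / (2.137 · 2.8577) = -4.0333 / 6.1069 = -0.6605
  r[B,B] = 1 (diagonal).

R is symmetric with unit diagonal. Assembling:

R = [[1, -0.6605],
 [-0.6605, 1]]


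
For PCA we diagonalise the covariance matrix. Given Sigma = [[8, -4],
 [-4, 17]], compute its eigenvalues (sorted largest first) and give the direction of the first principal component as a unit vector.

Step 1 — characteristic polynomial of 2×2 Sigma:
  det(Sigma - λI) = λ² - trace · λ + det = 0.
  trace = 8 + 17 = 25, det = 8·17 - (-4)² = 120.
Step 2 — discriminant:
  Δ = trace² - 4·det = 625 - 480 = 145.
Step 3 — eigenvalues:
  λ = (trace ± √Δ)/2 = (25 ± 12.0416)/2,
  λ_1 = 18.5208,  λ_2 = 6.4792.

Step 4 — unit eigenvector for λ_1: solve (Sigma - λ_1 I)v = 0. First row:
  (8 - 18.5208)·v_x + (-4)·v_y = 0, i.e. (-10.5208)·v_x + (-4)·v_y = 0,
  so v ∝ (b, λ_1 - a) = (-4, 10.5208); multiply by -1 so the first entry is positive: u = (4, -10.5208).
  ||u|| = √((4)² + (-10.5208)²) = √(126.6872) ≈ 11.2555,
  v_1 = u/||u|| ≈ (0.3554, -0.9347) (||v_1|| = 1).

λ_1 = 18.5208,  λ_2 = 6.4792;  v_1 ≈ (0.3554, -0.9347)


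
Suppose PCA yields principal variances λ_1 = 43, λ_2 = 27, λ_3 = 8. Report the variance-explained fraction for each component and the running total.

Step 1 — total variance = trace(Sigma) = Σ λ_i = 43 + 27 + 8 = 78.

Step 2 — fraction explained by component i = λ_i / Σ λ:
  PC1: 43/78 = 0.5513
  PC2: 27/78 = 0.3462
  PC3: 8/78 = 0.1026

Step 3 — cumulative fraction after k components = (λ_1 + ... + λ_k) / Σ λ:
  k = 1: 43/78 = 0.5513
  k = 2: (43 + 27)/78 = 70/78 = 0.8974
  k = 3: (43 + 27 + 8)/78 = 78/78 = 1

Summary (fraction, with percent):

explained: PC1 0.5513 (55.13%), PC2 0.3462 (34.62%), PC3 0.1026 (10.26%);  cumulative: 0.5513, 0.8974, 1


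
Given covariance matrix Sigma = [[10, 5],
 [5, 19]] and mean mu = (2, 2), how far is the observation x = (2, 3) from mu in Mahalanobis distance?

Step 1 — centre the observation: (x - mu) = (0, 1).

Step 2 — invert Sigma. det(Sigma) = 10·19 - (5)² = 165.
  Sigma^{-1} = (1/det) · [[d, -b], [-b, a]] = [[0.1152, -0.0303],
 [-0.0303, 0.0606]].

Step 3 — form the quadratic (x - mu)^T · Sigma^{-1} · (x - mu):
  Sigma^{-1} · (x - mu) = (-0.0303, 0.0606).
  (x - mu)^T · [Sigma^{-1} · (x - mu)] = (0)·(-0.0303) + (1)·(0.0606) = 0.0606.

Step 4 — take square root: d = √(0.0606) ≈ 0.2462.

d(x, mu) = √(0.0606) ≈ 0.2462


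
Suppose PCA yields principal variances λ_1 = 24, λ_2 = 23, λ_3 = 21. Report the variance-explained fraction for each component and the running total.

Step 1 — total variance = trace(Sigma) = Σ λ_i = 24 + 23 + 21 = 68.

Step 2 — fraction explained by component i = λ_i / Σ λ:
  PC1: 24/68 = 0.3529
  PC2: 23/68 = 0.3382
  PC3: 21/68 = 0.3088

Step 3 — cumulative fraction after k components = (λ_1 + ... + λ_k) / Σ λ:
  k = 1: 24/68 = 0.3529
  k = 2: (24 + 23)/68 = 47/68 = 0.6912
  k = 3: (24 + 23 + 21)/68 = 68/68 = 1

Summary (fraction, with percent):

explained: PC1 0.3529 (35.29%), PC2 0.3382 (33.82%), PC3 0.3088 (30.88%);  cumulative: 0.3529, 0.6912, 1


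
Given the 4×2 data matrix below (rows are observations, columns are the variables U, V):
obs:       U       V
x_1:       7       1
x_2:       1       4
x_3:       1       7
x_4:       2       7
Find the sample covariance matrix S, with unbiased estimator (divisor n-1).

Step 1 — column means:
  mean(U) = (7 + 1 + 1 + 2) / 4 = 11/4 = 2.75
  mean(V) = (1 + 4 + 7 + 7) / 4 = 19/4 = 4.75

Step 2 — sample covariance S[i,j] = (1/(n-1)) · Σ_k (x_{k,i} - mean_i) · (x_{k,j} - mean_j), with n-1 = 3.
  S[U,U] = ((4.25)·(4.25) + (-1.75)·(-1.75) + (-1.75)·(-1.75) + (-0.75)·(-0.75)) / 3 = 24.75/3 = 8.25
  S[U,V] = ((4.25)·(-3.75) + (-1.75)·(-0.75) + (-1.75)·(2.25) + (-0.75)·(2.25)) / 3 = -20.25/3 = -6.75
  S[V,V] = ((-3.75)·(-3.75) + (-0.75)·(-0.75) + (2.25)·(2.25) + (2.25)·(2.25)) / 3 = 24.75/3 = 8.25

S is symmetric (S[j,i] = S[i,j]). Assembling:

S = [[8.25, -6.75],
 [-6.75, 8.25]]


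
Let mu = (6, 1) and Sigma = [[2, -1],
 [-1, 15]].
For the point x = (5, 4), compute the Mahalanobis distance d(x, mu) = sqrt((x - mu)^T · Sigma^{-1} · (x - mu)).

Step 1 — centre the observation: (x - mu) = (-1, 3).

Step 2 — invert Sigma. det(Sigma) = 2·15 - (-1)² = 29.
  Sigma^{-1} = (1/det) · [[d, -b], [-b, a]] = [[0.5172, 0.0345],
 [0.0345, 0.069]].

Step 3 — form the quadratic (x - mu)^T · Sigma^{-1} · (x - mu):
  Sigma^{-1} · (x - mu) = (-0.4138, 0.1724).
  (x - mu)^T · [Sigma^{-1} · (x - mu)] = (-1)·(-0.4138) + (3)·(0.1724) = 0.931.

Step 4 — take square root: d = √(0.931) ≈ 0.9649.

d(x, mu) = √(0.931) ≈ 0.9649


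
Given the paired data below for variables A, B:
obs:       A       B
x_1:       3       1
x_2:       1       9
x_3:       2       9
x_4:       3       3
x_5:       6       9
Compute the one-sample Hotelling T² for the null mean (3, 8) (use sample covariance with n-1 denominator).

Step 1 — sample mean vector:
  mean(A) = (3 + 1 + 2 + 3 + 6) / 5 = 15/5 = 3
  mean(B) = (1 + 9 + 9 + 3 + 9) / 5 = 31/5 = 6.2
  x̄ = (3, 6.2),  deviation x̄ - mu_0 = (3, 6.2) - (3, 8) = (0, -1.8).

Step 2 — sample covariance matrix, S[i,j] = (1/(n-1)) · Σ_k (x_{k,i} - mean_i) · (x_{k,j} - mean_j), divisor n-1 = 4:
  S[A,A] = ((0)·(0) + (-2)·(-2) + (-1)·(-1) + (0)·(0) + (3)·(3)) / 4 = 14/4 = 3.5
  S[A,B] = ((0)·(-5.2) + (-2)·(2.8) + (-1)·(2.8) + (0)·(-3.2) + (3)·(2.8)) / 4 = 0/4 = 0
  S[B,B] = ((-5.2)·(-5.2) + (2.8)·(2.8) + (2.8)·(2.8) + (-3.2)·(-3.2) + (2.8)·(2.8)) / 4 = 60.8/4 = 15.2
  S = [[3.5, 0],
 [0, 15.2]].

Step 3 — invert S. det(S) = 3.5·15.2 - (0)² = 53.2.
  S^{-1} = (1/det) · [[d, -b], [-b, a]] = [[0.2857, 0],
 [0, 0.0658]].

Step 4 — quadratic form (x̄ - mu_0)^T · S^{-1} · (x̄ - mu_0):
  S^{-1} · (x̄ - mu_0) = (0, -0.1184),
  (x̄ - mu_0)^T · [...] = (0)·(0) + (-1.8)·(-0.1184) = 0.2132.

Step 5 — scale by n: T² = 5 · 0.2132 = 1.0658.

T² ≈ 1.0658


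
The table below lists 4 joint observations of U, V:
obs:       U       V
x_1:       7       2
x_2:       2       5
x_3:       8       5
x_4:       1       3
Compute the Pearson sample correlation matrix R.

Step 1 — column means:
  mean(U) = (7 + 2 + 8 + 1) / 4 = 18/4 = 4.5
  mean(V) = (2 + 5 + 5 + 3) / 4 = 15/4 = 3.75

Step 2 — sample variances and covariances s[i,j] = (1/(n-1)) · Σ_k (x_{k,i} - mean_i) · (x_{k,j} - mean_j), with n-1 = 3:
  s[U,U] = ((2.5)·(2.5) + (-2.5)·(-2.5) + (3.5)·(3.5) + (-3.5)·(-3.5)) / 3 = 37/3 = 12.3333
  s[U,V] = ((2.5)·(-1.75) + (-2.5)·(1.25) + (3.5)·(1.25) + (-3.5)·(-0.75)) / 3 = -0.5/3 = -0.1667
  s[V,V] = ((-1.75)·(-1.75) + (1.25)·(1.25) + (1.25)·(1.25) + (-0.75)·(-0.75)) / 3 = 6.75/3 = 2.25
  Sample standard deviations s_i = √(s[i,i]):
  s(U) = √(12.3333) = 3.5119
  s(V) = √(2.25) = 1.5

Step 3 — r_{ij} = s_{ij} / (s_i · s_j):
  r[U,U] = 1 (diagonal).
  r[U,V] = -0.1667 / (3.5119 · 1.5) = -0.1667 / 5.2678 = -0.0316
  r[V,V] = 1 (diagonal).

R is symmetric with unit diagonal. Assembling:

R = [[1, -0.0316],
 [-0.0316, 1]]


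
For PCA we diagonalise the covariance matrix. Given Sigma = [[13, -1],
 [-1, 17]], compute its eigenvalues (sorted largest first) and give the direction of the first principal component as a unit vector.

Step 1 — characteristic polynomial of 2×2 Sigma:
  det(Sigma - λI) = λ² - trace · λ + det = 0.
  trace = 13 + 17 = 30, det = 13·17 - (-1)² = 220.
Step 2 — discriminant:
  Δ = trace² - 4·det = 900 - 880 = 20.
Step 3 — eigenvalues:
  λ = (trace ± √Δ)/2 = (30 ± 4.4721)/2,
  λ_1 = 17.2361,  λ_2 = 12.7639.

Step 4 — unit eigenvector for λ_1: solve (Sigma - λ_1 I)v = 0. First row:
  (13 - 17.2361)·v_x + (-1)·v_y = 0, i.e. (-4.2361)·v_x + (-1)·v_y = 0,
  so v ∝ (b, λ_1 - a) = (-1, 4.2361); multiply by -1 so the first entry is positive: u = (1, -4.2361).
  ||u|| = √((1)² + (-4.2361)²) = √(18.9443) ≈ 4.3525,
  v_1 = u/||u|| ≈ (0.2298, -0.9732) (||v_1|| = 1).

λ_1 = 17.2361,  λ_2 = 12.7639;  v_1 ≈ (0.2298, -0.9732)


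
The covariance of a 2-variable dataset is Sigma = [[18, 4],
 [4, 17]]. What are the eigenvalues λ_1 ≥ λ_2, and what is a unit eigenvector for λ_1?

Step 1 — characteristic polynomial of 2×2 Sigma:
  det(Sigma - λI) = λ² - trace · λ + det = 0.
  trace = 18 + 17 = 35, det = 18·17 - (4)² = 290.
Step 2 — discriminant:
  Δ = trace² - 4·det = 1225 - 1160 = 65.
Step 3 — eigenvalues:
  λ = (trace ± √Δ)/2 = (35 ± 8.0623)/2,
  λ_1 = 21.5311,  λ_2 = 13.4689.

Step 4 — unit eigenvector for λ_1: solve (Sigma - λ_1 I)v = 0. First row:
  (18 - 21.5311)·v_x + (4)·v_y = 0, i.e. (-3.5311)·v_x + (4)·v_y = 0,
  so v ∝ (b, λ_1 - a) = (4, 3.5311) = u.
  ||u|| = √((4)² + (3.5311)²) = √(28.4689) ≈ 5.3356,
  v_1 = u/||u|| ≈ (0.7497, 0.6618) (||v_1|| = 1).

λ_1 = 21.5311,  λ_2 = 13.4689;  v_1 ≈ (0.7497, 0.6618)


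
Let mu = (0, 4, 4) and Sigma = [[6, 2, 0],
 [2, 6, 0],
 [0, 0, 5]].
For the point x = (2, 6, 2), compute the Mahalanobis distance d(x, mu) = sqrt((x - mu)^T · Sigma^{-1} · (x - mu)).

Step 1 — centre the observation: (x - mu) = (2, 2, -2).

Step 2 — invert Sigma (cofactor / det for 3×3, or solve directly):
  Sigma^{-1} = [[0.1875, -0.0625, 0],
 [-0.0625, 0.1875, 0],
 [0, 0, 0.2]].

Step 3 — form the quadratic (x - mu)^T · Sigma^{-1} · (x - mu):
  Sigma^{-1} · (x - mu) = (0.25, 0.25, -0.4).
  (x - mu)^T · [Sigma^{-1} · (x - mu)] = (2)·(0.25) + (2)·(0.25) + (-2)·(-0.4) = 1.8.

Step 4 — take square root: d = √(1.8) ≈ 1.3416.

d(x, mu) = √(1.8) ≈ 1.3416


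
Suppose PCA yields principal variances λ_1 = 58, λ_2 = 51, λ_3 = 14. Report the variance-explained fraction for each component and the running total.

Step 1 — total variance = trace(Sigma) = Σ λ_i = 58 + 51 + 14 = 123.

Step 2 — fraction explained by component i = λ_i / Σ λ:
  PC1: 58/123 = 0.4715
  PC2: 51/123 = 0.4146
  PC3: 14/123 = 0.1138

Step 3 — cumulative fraction after k components = (λ_1 + ... + λ_k) / Σ λ:
  k = 1: 58/123 = 0.4715
  k = 2: (58 + 51)/123 = 109/123 = 0.8862
  k = 3: (58 + 51 + 14)/123 = 123/123 = 1

Summary (fraction, with percent):

explained: PC1 0.4715 (47.15%), PC2 0.4146 (41.46%), PC3 0.1138 (11.38%);  cumulative: 0.4715, 0.8862, 1


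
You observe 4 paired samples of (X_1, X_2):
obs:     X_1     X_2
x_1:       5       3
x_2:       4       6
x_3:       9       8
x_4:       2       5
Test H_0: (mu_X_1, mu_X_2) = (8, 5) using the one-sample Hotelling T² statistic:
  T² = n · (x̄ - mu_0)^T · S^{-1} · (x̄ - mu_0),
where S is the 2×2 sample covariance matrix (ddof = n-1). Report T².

Step 1 — sample mean vector:
  mean(X_1) = (5 + 4 + 9 + 2) / 4 = 20/4 = 5
  mean(X_2) = (3 + 6 + 8 + 5) / 4 = 22/4 = 5.5
  x̄ = (5, 5.5),  deviation x̄ - mu_0 = (5, 5.5) - (8, 5) = (-3, 0.5).

Step 2 — sample covariance matrix, S[i,j] = (1/(n-1)) · Σ_k (x_{k,i} - mean_i) · (x_{k,j} - mean_j), divisor n-1 = 3:
  S[X_1,X_1] = ((0)·(0) + (-1)·(-1) + (4)·(4) + (-3)·(-3)) / 3 = 26/3 = 8.6667
  S[X_1,X_2] = ((0)·(-2.5) + (-1)·(0.5) + (4)·(2.5) + (-3)·(-0.5)) / 3 = 11/3 = 3.6667
  S[X_2,X_2] = ((-2.5)·(-2.5) + (0.5)·(0.5) + (2.5)·(2.5) + (-0.5)·(-0.5)) / 3 = 13/3 = 4.3333
  S = [[8.6667, 3.6667],
 [3.6667, 4.3333]].

Step 3 — invert S. det(S) = 8.6667·4.3333 - (3.6667)² = 24.1111.
  S^{-1} = (1/det) · [[d, -b], [-b, a]] = [[0.1797, -0.1521],
 [-0.1521, 0.3594]].

Step 4 — quadratic form (x̄ - mu_0)^T · S^{-1} · (x̄ - mu_0):
  S^{-1} · (x̄ - mu_0) = (-0.6152, 0.6359),
  (x̄ - mu_0)^T · [...] = (-3)·(-0.6152) + (0.5)·(0.6359) = 2.1636.

Step 5 — scale by n: T² = 4 · 2.1636 = 8.6544.

T² ≈ 8.6544


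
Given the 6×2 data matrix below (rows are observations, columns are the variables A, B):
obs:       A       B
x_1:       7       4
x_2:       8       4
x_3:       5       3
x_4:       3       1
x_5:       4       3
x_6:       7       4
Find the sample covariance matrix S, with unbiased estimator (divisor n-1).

Step 1 — column means:
  mean(A) = (7 + 8 + 5 + 3 + 4 + 7) / 6 = 34/6 = 5.6667
  mean(B) = (4 + 4 + 3 + 1 + 3 + 4) / 6 = 19/6 = 3.1667

Step 2 — sample covariance S[i,j] = (1/(n-1)) · Σ_k (x_{k,i} - mean_i) · (x_{k,j} - mean_j), with n-1 = 5.
  S[A,A] = ((1.3333)·(1.3333) + (2.3333)·(2.3333) + (-0.6667)·(-0.6667) + (-2.6667)·(-2.6667) + (-1.6667)·(-1.6667) + (1.3333)·(1.3333)) / 5 = 19.3333/5 = 3.8667
  S[A,B] = ((1.3333)·(0.8333) + (2.3333)·(0.8333) + (-0.6667)·(-0.1667) + (-2.6667)·(-2.1667) + (-1.6667)·(-0.1667) + (1.3333)·(0.8333)) / 5 = 10.3333/5 = 2.0667
  S[B,B] = ((0.8333)·(0.8333) + (0.8333)·(0.8333) + (-0.1667)·(-0.1667) + (-2.1667)·(-2.1667) + (-0.1667)·(-0.1667) + (0.8333)·(0.8333)) / 5 = 6.8333/5 = 1.3667

S is symmetric (S[j,i] = S[i,j]). Assembling:

S = [[3.8667, 2.0667],
 [2.0667, 1.3667]]


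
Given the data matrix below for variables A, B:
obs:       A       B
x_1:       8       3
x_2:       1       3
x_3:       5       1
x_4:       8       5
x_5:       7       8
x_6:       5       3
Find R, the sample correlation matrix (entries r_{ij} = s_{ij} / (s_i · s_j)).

Step 1 — column means:
  mean(A) = (8 + 1 + 5 + 8 + 7 + 5) / 6 = 34/6 = 5.6667
  mean(B) = (3 + 3 + 1 + 5 + 8 + 3) / 6 = 23/6 = 3.8333

Step 2 — sample variances and covariances s[i,j] = (1/(n-1)) · Σ_k (x_{k,i} - mean_i) · (x_{k,j} - mean_j), with n-1 = 5:
  s[A,A] = ((2.3333)·(2.3333) + (-4.6667)·(-4.6667) + (-0.6667)·(-0.6667) + (2.3333)·(2.3333) + (1.3333)·(1.3333) + (-0.6667)·(-0.6667)) / 5 = 35.3333/5 = 7.0667
  s[A,B] = ((2.3333)·(-0.8333) + (-4.6667)·(-0.8333) + (-0.6667)·(-2.8333) + (2.3333)·(1.1667) + (1.3333)·(4.1667) + (-0.6667)·(-0.8333)) / 5 = 12.6667/5 = 2.5333
  s[B,B] = ((-0.8333)·(-0.8333) + (-0.8333)·(-0.8333) + (-2.8333)·(-2.8333) + (1.1667)·(1.1667) + (4.1667)·(4.1667) + (-0.8333)·(-0.8333)) / 5 = 28.8333/5 = 5.7667
  Sample standard deviations s_i = √(s[i,i]):
  s(A) = √(7.0667) = 2.6583
  s(B) = √(5.7667) = 2.4014

Step 3 — r_{ij} = s_{ij} / (s_i · s_j):
  r[A,A] = 1 (diagonal).
  r[A,B] = 2.5333 / (2.6583 · 2.4014) = 2.5333 / 6.3837 = 0.3968
  r[B,B] = 1 (diagonal).

R is symmetric with unit diagonal. Assembling:

R = [[1, 0.3968],
 [0.3968, 1]]
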